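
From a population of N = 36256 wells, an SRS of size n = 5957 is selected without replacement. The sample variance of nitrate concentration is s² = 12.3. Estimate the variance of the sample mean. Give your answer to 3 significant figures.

Under SRS without replacement, Var(ȳ) = (1 − f)·s²/n with f = n/N = 5957/36256 = 0.16430384.
Var(ȳ) = (1 − 0.16430384)·12.3/5957 = 0.83569616·0.0020647977 = 0.0017255435.

0.00173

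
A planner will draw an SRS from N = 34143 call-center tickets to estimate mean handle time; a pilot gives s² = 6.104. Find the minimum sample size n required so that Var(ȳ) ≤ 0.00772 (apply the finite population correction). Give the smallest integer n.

Without fpc, n₀ = s²/D = 6.104/0.00772 = 790.6736.
With fpc, (1 − n/N)·s²/n ≤ D requires n ≥ n₀/(1 + n₀/N) = 790.6736/(1 + 790.6736/34143) = 772.7778.
Rounding up, n = 773.

773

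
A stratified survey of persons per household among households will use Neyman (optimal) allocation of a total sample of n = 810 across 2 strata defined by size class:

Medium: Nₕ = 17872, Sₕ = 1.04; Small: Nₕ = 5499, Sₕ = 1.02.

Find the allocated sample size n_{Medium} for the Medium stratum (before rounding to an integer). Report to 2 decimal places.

622.23

Neyman allocation: nₕ = n·NₕSₕ / Σⱼ NⱼSⱼ.
Σ NⱼSⱼ = 17872·1.04 + 5499·1.02 = 24195.86.
n_{Medium} = 810·17872·1.04 / 24195.86 = 622.23.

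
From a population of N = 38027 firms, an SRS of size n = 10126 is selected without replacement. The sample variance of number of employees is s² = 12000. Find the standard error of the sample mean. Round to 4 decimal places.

0.9325

Under SRS without replacement, Var(ȳ) = (1 − f)·s²/n with f = n/N = 10126/38027 = 0.26628448.
Var(ȳ) = (1 − 0.26628448)·12000/10126 = 0.73371552·1.1850681 = 0.86950289.
SE(ȳ) = √(0.86950289) = 0.9325.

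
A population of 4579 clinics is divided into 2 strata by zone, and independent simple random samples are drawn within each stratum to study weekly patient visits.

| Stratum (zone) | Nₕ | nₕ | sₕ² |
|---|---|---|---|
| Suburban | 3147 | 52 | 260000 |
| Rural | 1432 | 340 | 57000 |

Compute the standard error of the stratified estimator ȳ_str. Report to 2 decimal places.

Var(ȳ_str) = Σₕ Wₕ²(1 − fₕ)sₕ²/nₕ with Wₕ = Nₕ/N, N = 4579.
Suburban: Wₕ = 0.68726796; term = 0.68726796²·(1 − 0.01652367)·260000/52 = 2322.6625.
Rural: Wₕ = 0.31273204; term = 0.31273204²·(1 − 0.23743017)·57000/340 = 12.503175.
Sum = 2335.1657.
SE = √(2335.1657) = 48.32.

48.32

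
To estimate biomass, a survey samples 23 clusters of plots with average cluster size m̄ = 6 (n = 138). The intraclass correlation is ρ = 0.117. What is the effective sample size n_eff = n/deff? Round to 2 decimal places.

87.07

deff = 1 + (6 − 1)·0.117 = 1 + 0.585 = 1.585.
n_eff = 138 / 1.585 = 87.07.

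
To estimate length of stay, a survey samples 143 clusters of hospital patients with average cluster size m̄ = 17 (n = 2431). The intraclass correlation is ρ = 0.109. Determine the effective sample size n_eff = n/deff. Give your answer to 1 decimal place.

deff = 1 + (17 − 1)·0.109 = 1 + 1.744 = 2.744.
n_eff = 2431 / 2.744 = 885.9.

885.9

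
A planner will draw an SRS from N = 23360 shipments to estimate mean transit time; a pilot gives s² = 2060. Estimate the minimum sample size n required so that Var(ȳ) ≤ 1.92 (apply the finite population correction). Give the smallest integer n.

Without fpc, n₀ = s²/D = 2060/1.92 = 1072.9167.
With fpc, (1 − n/N)·s²/n ≤ D requires n ≥ n₀/(1 + n₀/N) = 1072.9167/(1 + 1072.9167/23360) = 1025.8020.
Rounding up, n = 1026.

1026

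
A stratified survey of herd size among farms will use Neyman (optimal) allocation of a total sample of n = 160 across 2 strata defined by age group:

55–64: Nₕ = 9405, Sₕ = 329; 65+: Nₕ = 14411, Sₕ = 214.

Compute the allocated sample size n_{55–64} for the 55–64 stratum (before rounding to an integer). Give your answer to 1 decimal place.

Neyman allocation: nₕ = n·NₕSₕ / Σⱼ NⱼSⱼ.
Σ NⱼSⱼ = 9405·329 + 14411·214 = 6.178199 × 10^6.
n_{55–64} = 160·9405·329 / (6.178199 × 10^6) = 80.1.

80.1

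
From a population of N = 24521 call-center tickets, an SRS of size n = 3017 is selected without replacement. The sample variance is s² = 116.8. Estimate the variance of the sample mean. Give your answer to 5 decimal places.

Under SRS without replacement, Var(ȳ) = (1 − f)·s²/n with f = n/N = 3017/24521 = 0.12303740.
Var(ȳ) = (1 − 0.12303740)·116.8/3017 = 0.87696260·0.038713954 = 0.03395069.

0.03395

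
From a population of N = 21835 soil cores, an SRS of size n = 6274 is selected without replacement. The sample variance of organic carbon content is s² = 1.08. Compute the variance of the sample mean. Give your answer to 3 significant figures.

1.23 × 10^-4

Under SRS without replacement, Var(ȳ) = (1 − f)·s²/n with f = n/N = 6274/21835 = 0.28733684.
Var(ȳ) = (1 − 0.28733684)·1.08/6274 = 0.71266316·1.7213899 × 10^-4 = 1.2267711 × 10^-4.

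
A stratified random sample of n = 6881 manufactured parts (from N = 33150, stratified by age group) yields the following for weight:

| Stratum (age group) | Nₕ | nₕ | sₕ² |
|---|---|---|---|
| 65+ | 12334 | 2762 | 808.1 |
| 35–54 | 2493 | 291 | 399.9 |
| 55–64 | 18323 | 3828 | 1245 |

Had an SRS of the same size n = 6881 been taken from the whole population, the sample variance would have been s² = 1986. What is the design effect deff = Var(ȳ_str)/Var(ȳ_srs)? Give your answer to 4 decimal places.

Var(ȳ_str) = Σ Wₕ²(1−fₕ)sₕ²/nₕ with Wₕ = Nₕ/33150:
  65+: (12334/33150)²·(1−2762/12334)·808.1/2762 = 0.03143265
  35–54: (2493/33150)²·(1−291/2493)·399.9/291 = 0.0068648483
  55–64: (18323/33150)²·(1−3828/18323)·1245/3828 = 0.078604093
  → Var(ȳ_str) = 0.11690159.
Var(ȳ_srs) = (1 − 6881/33150)·1986/6881 = 0.22871134.
deff = 0.11690159 / 0.22871134 = 0.5111.

0.5111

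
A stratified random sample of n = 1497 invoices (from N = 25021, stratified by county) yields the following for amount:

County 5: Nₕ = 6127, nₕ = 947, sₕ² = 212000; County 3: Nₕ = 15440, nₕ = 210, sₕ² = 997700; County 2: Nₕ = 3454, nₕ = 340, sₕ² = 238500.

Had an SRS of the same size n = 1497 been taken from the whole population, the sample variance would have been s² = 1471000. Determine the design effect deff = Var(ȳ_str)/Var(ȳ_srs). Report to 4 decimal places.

Var(ȳ_str) = Σ Wₕ²(1−fₕ)sₕ²/nₕ with Wₕ = Nₕ/25021:
  County 5: (6127/25021)²·(1−947/6127)·212000/947 = 11.348911
  County 3: (15440/25021)²·(1−210/15440)·997700/210 = 1784.5082
  County 2: (3454/25021)²·(1−340/3454)·238500/340 = 12.051499
  → Var(ȳ_str) = 1807.9086.
Var(ȳ_srs) = (1 − 1497/25021)·1471000/1497 = 923.84131.
deff = 1807.9086 / 923.84131 = 1.9569.

1.9569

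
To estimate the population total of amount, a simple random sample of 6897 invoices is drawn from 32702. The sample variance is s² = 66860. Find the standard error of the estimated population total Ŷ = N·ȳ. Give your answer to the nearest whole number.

Var(Ŷ) = N²·Var(ȳ) = N²·(1 − n/N)·s²/n.
f = 6897/32702 = 0.21090453; Var(ȳ) = 0.78909547·66860/6897 = 7.6495466.
Var(Ŷ) = 32702² · 7.6495466 = 8.1805843 × 10^9.
SE(Ŷ) = √(8.1805843 × 10^9) = 90447.

90447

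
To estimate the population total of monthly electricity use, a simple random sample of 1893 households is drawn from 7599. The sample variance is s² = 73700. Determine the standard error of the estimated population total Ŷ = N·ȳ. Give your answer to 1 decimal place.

Var(Ŷ) = N²·Var(ȳ) = N²·(1 − n/N)·s²/n.
f = 1893/7599 = 0.24911173; Var(ȳ) = 0.75088827·73700/1893 = 29.234266.
Var(Ŷ) = 7599² · 29.234266 = 1.6881269 × 10^9.
SE(Ŷ) = √(1.6881269 × 10^9) = 41086.8.

41086.8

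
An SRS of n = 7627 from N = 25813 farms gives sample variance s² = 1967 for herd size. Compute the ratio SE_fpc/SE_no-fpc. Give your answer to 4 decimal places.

0.8394

f = n/N = 7627/25813 = 0.29547127.
SE_no-fpc = √(s²/n) = 0.50783813; SE_fpc = √((1−f)s²/n) = 0.42626008.
Ratio = √(1−f) = 0.83936209.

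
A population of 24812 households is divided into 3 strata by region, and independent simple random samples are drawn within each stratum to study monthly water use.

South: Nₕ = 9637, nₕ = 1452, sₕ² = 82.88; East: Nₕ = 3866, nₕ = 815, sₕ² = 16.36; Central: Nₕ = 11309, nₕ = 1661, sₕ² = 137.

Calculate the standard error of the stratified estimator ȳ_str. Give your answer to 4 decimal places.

0.1494

Var(ȳ_str) = Σₕ Wₕ²(1 − fₕ)sₕ²/nₕ with Wₕ = Nₕ/N, N = 24812.
South: Wₕ = 0.38840077; term = 0.38840077²·(1 − 0.15066930)·82.88/1452 = 0.0073134134.
East: Wₕ = 0.15581170; term = 0.15581170²·(1 − 0.21081221)·16.36/815 = 3.8459728 × 10^-4.
Central: Wₕ = 0.45578752; term = 0.45578752²·(1 − 0.14687417)·137/1661 = 0.014618031.
Sum = 0.022316042.
SE = √(0.022316042) = 0.1494.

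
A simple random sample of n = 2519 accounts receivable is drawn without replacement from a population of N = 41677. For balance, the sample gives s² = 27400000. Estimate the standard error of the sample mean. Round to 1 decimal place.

101.1

Under SRS without replacement, Var(ȳ) = (1 − f)·s²/n with f = n/N = 2519/41677 = 0.06044101.
Var(ȳ) = (1 − 0.06044101)·27400000/2519 = 0.93955899·10877.332 = 10219.895.
SE(ȳ) = √(10219.895) = 101.1.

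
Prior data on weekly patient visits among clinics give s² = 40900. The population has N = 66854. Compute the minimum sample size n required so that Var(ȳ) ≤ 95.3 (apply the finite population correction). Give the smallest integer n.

427

Without fpc, n₀ = s²/D = 40900/95.3 = 429.1710.
With fpc, (1 − n/N)·s²/n ≤ D requires n ≥ n₀/(1 + n₀/N) = 429.1710/(1 + 429.1710/66854) = 426.4335.
Rounding up, n = 427.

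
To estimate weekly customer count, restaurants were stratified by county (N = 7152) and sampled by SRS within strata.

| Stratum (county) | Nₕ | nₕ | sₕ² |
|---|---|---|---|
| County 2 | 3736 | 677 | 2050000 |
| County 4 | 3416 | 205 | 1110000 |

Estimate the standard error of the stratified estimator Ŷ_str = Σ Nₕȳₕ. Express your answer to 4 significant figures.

Var(Ŷ_str) = Σₕ Nₕ²(1 − fₕ)sₕ²/nₕ.
County 2: 3736²·(1 − 677/3736)·2050000/677 = 3.4606011 × 10^10.
County 4: 3416²·(1 − 205/3416)·1110000/205 = 5.9391909 × 10^10.
Sum = 9.399792 × 10^10.
SE = √(9.399792 × 10^10) = 306600.

306600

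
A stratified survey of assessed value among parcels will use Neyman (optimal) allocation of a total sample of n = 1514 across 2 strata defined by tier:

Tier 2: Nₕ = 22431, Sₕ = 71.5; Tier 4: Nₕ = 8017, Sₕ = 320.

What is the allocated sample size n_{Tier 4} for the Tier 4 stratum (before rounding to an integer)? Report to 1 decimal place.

Neyman allocation: nₕ = n·NₕSₕ / Σⱼ NⱼSⱼ.
Σ NⱼSⱼ = 22431·71.5 + 8017·320 = 4.1692565 × 10^6.
n_{Tier 4} = 1514·8017·320 / (4.1692565 × 10^6) = 931.6.

931.6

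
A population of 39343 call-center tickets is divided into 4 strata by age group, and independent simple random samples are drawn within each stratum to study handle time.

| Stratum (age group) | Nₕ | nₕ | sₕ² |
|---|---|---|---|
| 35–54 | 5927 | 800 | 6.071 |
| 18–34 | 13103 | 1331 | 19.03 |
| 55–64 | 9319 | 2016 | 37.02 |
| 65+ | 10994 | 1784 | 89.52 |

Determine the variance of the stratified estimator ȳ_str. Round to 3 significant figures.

Var(ȳ_str) = Σₕ Wₕ²(1 − fₕ)sₕ²/nₕ with Wₕ = Nₕ/N, N = 39343.
35–54: Wₕ = 0.15064942; term = 0.15064942²·(1 − 0.13497554)·6.071/800 = 1.4898191 × 10^-4.
18–34: Wₕ = 0.33304527; term = 0.33304527²·(1 − 0.10157979)·19.03/1331 = 0.0014247766.
55–64: Wₕ = 0.23686552; term = 0.23686552²·(1 − 0.21633222)·37.02/2016 = 8.0738663 × 10^-4.
65+: Wₕ = 0.27943980; term = 0.27943980²·(1 − 0.16227033)·89.52/1784 = 0.0032825068.
Sum = 0.0056636519.

0.00566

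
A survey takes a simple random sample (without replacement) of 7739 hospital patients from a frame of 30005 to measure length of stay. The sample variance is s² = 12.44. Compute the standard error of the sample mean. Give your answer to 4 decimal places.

0.0345

Under SRS without replacement, Var(ȳ) = (1 − f)·s²/n with f = n/N = 7739/30005 = 0.25792368.
Var(ȳ) = (1 − 0.25792368)·12.44/7739 = 0.74207632·0.0016074428 = 0.0011928453.
SE(ȳ) = √(0.0011928453) = 0.0345.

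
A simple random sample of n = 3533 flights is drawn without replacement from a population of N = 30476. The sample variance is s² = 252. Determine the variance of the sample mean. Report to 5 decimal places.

Under SRS without replacement, Var(ȳ) = (1 − f)·s²/n with f = n/N = 3533/30476 = 0.11592729.
Var(ȳ) = (1 − 0.11592729)·252/3533 = 0.88407271·0.071327484 = 0.063058682.

0.06306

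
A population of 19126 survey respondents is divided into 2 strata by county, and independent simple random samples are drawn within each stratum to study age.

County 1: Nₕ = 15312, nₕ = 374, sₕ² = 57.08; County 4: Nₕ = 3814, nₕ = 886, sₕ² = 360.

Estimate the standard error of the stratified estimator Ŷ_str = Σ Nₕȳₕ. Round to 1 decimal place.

6280.6

Var(Ŷ_str) = Σₕ Nₕ²(1 − fₕ)sₕ²/nₕ.
County 1: 15312²·(1 − 374/15312)·57.08/374 = 3.4908946 × 10^7.
County 4: 3814²·(1 − 886/3814)·360/886 = 4.5375408 × 10^6.
Sum = 3.9446487 × 10^7.
SE = √(3.9446487 × 10^7) = 6280.6.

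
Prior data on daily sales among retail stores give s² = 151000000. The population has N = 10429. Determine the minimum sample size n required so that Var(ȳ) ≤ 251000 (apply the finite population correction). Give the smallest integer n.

Without fpc, n₀ = s²/D = 151000000/251000 = 601.5936.
With fpc, (1 − n/N)·s²/n ≤ D requires n ≥ n₀/(1 + n₀/N) = 601.5936/(1 + 601.5936/10429) = 568.7835.
Rounding up, n = 569.

569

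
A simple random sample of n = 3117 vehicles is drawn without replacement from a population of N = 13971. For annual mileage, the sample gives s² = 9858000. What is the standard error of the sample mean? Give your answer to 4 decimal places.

Under SRS without replacement, Var(ȳ) = (1 − f)·s²/n with f = n/N = 3117/13971 = 0.22310500.
Var(ȳ) = (1 − 0.22310500)·9858000/3117 = 0.77689500·3162.6564 = 2457.0519.
SE(ȳ) = √(2457.0519) = 49.5687.

49.5687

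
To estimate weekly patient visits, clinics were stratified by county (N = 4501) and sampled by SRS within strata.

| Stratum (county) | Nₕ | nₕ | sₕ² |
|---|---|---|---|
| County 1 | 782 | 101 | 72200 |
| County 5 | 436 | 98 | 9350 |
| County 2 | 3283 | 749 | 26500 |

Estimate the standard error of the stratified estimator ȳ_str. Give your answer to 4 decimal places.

Var(ȳ_str) = Σₕ Wₕ²(1 − fₕ)sₕ²/nₕ with Wₕ = Nₕ/N, N = 4501.
County 1: Wₕ = 0.17373917; term = 0.17373917²·(1 − 0.12915601)·72200/101 = 18.791077.
County 5: Wₕ = 0.09686736; term = 0.09686736²·(1 − 0.22477064)·9350/98 = 0.69401794.
County 2: Wₕ = 0.72939347; term = 0.72939347²·(1 − 0.22814499)·26500/749 = 14.528592.
Sum = 34.013687.
SE = √(34.013687) = 5.8321.

5.8321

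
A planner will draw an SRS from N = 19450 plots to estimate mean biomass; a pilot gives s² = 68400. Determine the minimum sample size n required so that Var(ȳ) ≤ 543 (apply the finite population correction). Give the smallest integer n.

126

Without fpc, n₀ = s²/D = 68400/543 = 125.9669.
With fpc, (1 − n/N)·s²/n ≤ D requires n ≥ n₀/(1 + n₀/N) = 125.9669/(1 + 125.9669/19450) = 125.1563.
Rounding up, n = 126.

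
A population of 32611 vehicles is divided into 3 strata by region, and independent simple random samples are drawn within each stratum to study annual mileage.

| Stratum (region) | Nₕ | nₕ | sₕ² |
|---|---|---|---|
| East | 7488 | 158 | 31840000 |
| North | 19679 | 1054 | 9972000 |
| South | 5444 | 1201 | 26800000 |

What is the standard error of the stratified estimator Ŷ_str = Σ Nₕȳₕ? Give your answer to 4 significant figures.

3.879 × 10^6

Var(Ŷ_str) = Σₕ Nₕ²(1 − fₕ)sₕ²/nₕ.
East: 7488²·(1 − 158/7488)·31840000/158 = 1.1060781 × 10^13.
North: 19679²·(1 − 1054/19679)·9972000/1054 = 3.4676956 × 10^12.
South: 5444²·(1 − 1201/5444)·26800000/1201 = 5.1544572 × 10^11.
Sum = 1.5043922 × 10^13.
SE = √(1.5043922 × 10^13) = 3.879 × 10^6.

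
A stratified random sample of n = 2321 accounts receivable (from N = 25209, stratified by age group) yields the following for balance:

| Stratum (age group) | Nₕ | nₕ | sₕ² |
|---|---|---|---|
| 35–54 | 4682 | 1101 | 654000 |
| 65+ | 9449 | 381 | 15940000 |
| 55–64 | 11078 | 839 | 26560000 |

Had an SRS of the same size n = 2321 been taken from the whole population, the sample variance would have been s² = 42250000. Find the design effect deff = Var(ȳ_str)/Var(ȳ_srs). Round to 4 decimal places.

0.6841

Var(ȳ_str) = Σ Wₕ²(1−fₕ)sₕ²/nₕ with Wₕ = Nₕ/25209:
  35–54: (4682/25209)²·(1−1101/4682)·654000/1101 = 15.671657
  65+: (9449/25209)²·(1−381/9449)·15940000/381 = 5640.9138
  55–64: (11078/25209)²·(1−839/11078)·26560000/839 = 5650.3295
  → Var(ȳ_str) = 11306.915.
Var(ȳ_srs) = (1 − 2321/25209)·42250000/2321 = 16527.372.
deff = 11306.915 / 16527.372 = 0.6841.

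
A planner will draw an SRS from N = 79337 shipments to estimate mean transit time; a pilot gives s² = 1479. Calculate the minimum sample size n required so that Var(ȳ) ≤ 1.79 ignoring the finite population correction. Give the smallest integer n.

Without fpc, n₀ = s²/D = 1479/1.79 = 826.2570.
Rounding up, n = 827.

827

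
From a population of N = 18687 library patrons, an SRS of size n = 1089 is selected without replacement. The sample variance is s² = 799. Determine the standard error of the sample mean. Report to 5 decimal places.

0.83123

Under SRS without replacement, Var(ȳ) = (1 − f)·s²/n with f = n/N = 1089/18687 = 0.05827581.
Var(ȳ) = (1 − 0.05827581)·799/1089 = 0.94172419·0.73370064 = 0.69094365.
SE(ȳ) = √(0.69094365) = 0.83123.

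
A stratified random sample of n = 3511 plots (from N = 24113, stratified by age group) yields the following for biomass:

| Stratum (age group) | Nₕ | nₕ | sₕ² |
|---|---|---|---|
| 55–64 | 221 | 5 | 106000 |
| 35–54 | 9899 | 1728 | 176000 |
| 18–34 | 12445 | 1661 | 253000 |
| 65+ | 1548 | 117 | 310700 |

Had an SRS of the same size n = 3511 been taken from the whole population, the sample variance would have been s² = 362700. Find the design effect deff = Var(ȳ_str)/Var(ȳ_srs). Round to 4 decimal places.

0.6932

Var(ȳ_str) = Σ Wₕ²(1−fₕ)sₕ²/nₕ with Wₕ = Nₕ/24113:
  55–64: (221/24113)²·(1−5/221)·106000/5 = 1.7405215
  35–54: (9899/24113)²·(1−1728/9899)·176000/1728 = 14.168797
  18–34: (12445/24113)²·(1−1661/12445)·253000/1661 = 35.15792
  65+: (1548/24113)²·(1−117/1548)·310700/117 = 10.117273
  → Var(ȳ_str) = 61.184512.
Var(ȳ_srs) = (1 − 3511/24113)·362700/3511 = 88.262223.
deff = 61.184512 / 88.262223 = 0.6932.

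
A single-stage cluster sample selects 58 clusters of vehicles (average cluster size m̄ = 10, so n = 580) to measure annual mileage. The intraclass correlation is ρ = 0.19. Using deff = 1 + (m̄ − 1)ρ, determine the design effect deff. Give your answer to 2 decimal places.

2.71

deff = 1 + (10 − 1)·0.19 = 1 + 1.71 = 2.71.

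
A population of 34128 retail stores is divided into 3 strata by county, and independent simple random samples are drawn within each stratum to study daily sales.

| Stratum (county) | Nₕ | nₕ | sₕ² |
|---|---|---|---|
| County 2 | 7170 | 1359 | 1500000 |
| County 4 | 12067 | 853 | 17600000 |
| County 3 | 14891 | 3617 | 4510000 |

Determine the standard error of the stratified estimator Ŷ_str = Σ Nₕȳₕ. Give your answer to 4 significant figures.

1.746 × 10^6

Var(Ŷ_str) = Σₕ Nₕ²(1 − fₕ)sₕ²/nₕ.
County 2: 7170²·(1 − 1359/7170)·1500000/1359 = 4.5987715 × 10^10.
County 4: 12067²·(1 − 853/12067)·17600000/853 = 2.792052 × 10^12.
County 3: 14891²·(1 − 3617/14891)·4510000/3617 = 2.0932925 × 10^11.
Sum = 3.047369 × 10^12.
SE = √(3.047369 × 10^12) = 1.746 × 10^6.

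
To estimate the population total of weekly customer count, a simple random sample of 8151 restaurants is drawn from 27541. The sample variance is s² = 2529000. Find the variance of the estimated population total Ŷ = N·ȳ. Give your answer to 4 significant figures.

1.657 × 10^11

Var(Ŷ) = N²·Var(ȳ) = N²·(1 − n/N)·s²/n.
f = 8151/27541 = 0.29595875; Var(ȳ) = 0.70404125·2529000/8151 = 218.44195.
Var(Ŷ) = 27541² · 218.44195 = 1.6568968 × 10^11.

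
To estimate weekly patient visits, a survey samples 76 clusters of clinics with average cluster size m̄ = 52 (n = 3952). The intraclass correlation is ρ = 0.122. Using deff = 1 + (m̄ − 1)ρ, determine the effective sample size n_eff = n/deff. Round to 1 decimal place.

547.2

deff = 1 + (52 − 1)·0.122 = 1 + 6.222 = 7.222.
n_eff = 3952 / 7.222 = 547.2.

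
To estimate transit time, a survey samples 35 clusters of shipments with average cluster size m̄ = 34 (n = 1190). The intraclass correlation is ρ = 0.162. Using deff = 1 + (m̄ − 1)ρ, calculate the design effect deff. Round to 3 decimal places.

6.346

deff = 1 + (34 − 1)·0.162 = 1 + 5.346 = 6.346.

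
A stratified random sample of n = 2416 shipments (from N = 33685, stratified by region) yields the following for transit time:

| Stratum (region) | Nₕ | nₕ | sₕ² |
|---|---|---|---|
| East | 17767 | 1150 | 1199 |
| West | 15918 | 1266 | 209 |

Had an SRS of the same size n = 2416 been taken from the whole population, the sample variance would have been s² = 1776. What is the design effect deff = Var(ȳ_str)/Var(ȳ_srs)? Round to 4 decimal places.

0.4473

Var(ȳ_str) = Σ Wₕ²(1−fₕ)sₕ²/nₕ with Wₕ = Nₕ/33685:
  East: (17767/33685)²·(1−1150/17767)·1199/1150 = 0.27127824
  West: (15918/33685)²·(1−1266/15918)·209/1266 = 0.033933206
  → Var(ȳ_str) = 0.30521145.
Var(ȳ_srs) = (1 − 2416/33685)·1776/2416 = 0.68237557.
deff = 0.30521145 / 0.68237557 = 0.4473.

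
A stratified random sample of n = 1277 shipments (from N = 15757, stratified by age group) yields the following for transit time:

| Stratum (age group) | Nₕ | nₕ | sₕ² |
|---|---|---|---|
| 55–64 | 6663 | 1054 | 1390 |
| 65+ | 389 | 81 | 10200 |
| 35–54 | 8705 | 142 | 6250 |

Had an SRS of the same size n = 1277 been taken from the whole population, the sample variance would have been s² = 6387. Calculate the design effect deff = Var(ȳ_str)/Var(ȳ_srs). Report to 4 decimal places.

2.9314

Var(ȳ_str) = Σ Wₕ²(1−fₕ)sₕ²/nₕ with Wₕ = Nₕ/15757:
  55–64: (6663/15757)²·(1−1054/6663)·1390/1054 = 0.19850999
  65+: (389/15757)²·(1−81/389)·10200/81 = 0.060767085
  35–54: (8705/15757)²·(1−142/8705)·6250/142 = 13.214153
  → Var(ȳ_str) = 13.47343.
Var(ȳ_srs) = (1 − 1277/15757)·6387/1277 = 4.5962225.
deff = 13.47343 / 4.5962225 = 2.9314.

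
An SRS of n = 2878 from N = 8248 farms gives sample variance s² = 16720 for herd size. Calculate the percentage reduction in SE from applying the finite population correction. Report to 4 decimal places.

19.3113

f = n/N = 2878/8248 = 0.34893307.
SE_no-fpc = √(s²/n) = 2.4103091; SE_fpc = √((1−f)s²/n) = 1.9448475.
Ratio = √(1−f) = 0.80688718. Reduction = 100·(1 − 0.80688718) = 19.3113%.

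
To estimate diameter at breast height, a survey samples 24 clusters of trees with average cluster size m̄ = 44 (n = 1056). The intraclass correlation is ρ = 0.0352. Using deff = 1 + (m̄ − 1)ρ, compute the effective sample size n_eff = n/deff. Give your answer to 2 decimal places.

deff = 1 + (44 − 1)·0.0352 = 1 + 1.5136 = 2.5136.
n_eff = 1056 / 2.5136 = 420.11.

420.11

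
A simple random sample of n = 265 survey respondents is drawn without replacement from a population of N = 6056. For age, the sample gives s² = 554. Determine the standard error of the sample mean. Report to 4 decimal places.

Under SRS without replacement, Var(ȳ) = (1 − f)·s²/n with f = n/N = 265/6056 = 0.04375826.
Var(ȳ) = (1 − 0.04375826)·554/265 = 0.95624174·2.090566 = 1.9990865.
SE(ȳ) = √(1.9990865) = 1.4139.

1.4139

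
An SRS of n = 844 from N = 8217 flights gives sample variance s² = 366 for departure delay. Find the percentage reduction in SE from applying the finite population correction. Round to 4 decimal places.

5.2748

f = n/N = 844/8217 = 0.10271389.
SE_no-fpc = √(s²/n) = 0.65852053; SE_fpc = √((1−f)s²/n) = 0.62378481.
Ratio = √(1−f) = 0.94725187. Reduction = 100·(1 − 0.94725187) = 5.2748%.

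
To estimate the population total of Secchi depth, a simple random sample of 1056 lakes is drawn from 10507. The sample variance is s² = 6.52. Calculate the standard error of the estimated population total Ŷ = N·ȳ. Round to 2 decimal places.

783.02

Var(Ŷ) = N²·Var(ȳ) = N²·(1 − n/N)·s²/n.
f = 1056/10507 = 0.10050443; Var(ȳ) = 0.89949557·6.52/1056 = 0.0055537037.
Var(Ŷ) = 10507² · 0.0055537037 = 613112.5.
SE(Ŷ) = √(613112.5) = 783.02.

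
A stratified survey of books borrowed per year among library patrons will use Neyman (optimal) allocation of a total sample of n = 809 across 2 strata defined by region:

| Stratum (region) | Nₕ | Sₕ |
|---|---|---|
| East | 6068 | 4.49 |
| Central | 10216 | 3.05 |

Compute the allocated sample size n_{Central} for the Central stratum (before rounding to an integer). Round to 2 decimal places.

431.60

Neyman allocation: nₕ = n·NₕSₕ / Σⱼ NⱼSⱼ.
Σ NⱼSⱼ = 6068·4.49 + 10216·3.05 = 58404.12.
n_{Central} = 809·10216·3.05 / 58404.12 = 431.60.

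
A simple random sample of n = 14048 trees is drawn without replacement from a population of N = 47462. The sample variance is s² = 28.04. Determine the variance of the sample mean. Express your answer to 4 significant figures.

Under SRS without replacement, Var(ȳ) = (1 − f)·s²/n with f = n/N = 14048/47462 = 0.29598416.
Var(ȳ) = (1 − 0.29598416)·28.04/14048 = 0.70401584·0.0019960137 = 0.0014052252.

0.001405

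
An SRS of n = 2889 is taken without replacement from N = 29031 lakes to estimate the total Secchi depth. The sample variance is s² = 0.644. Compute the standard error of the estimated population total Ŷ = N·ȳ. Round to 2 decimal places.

Var(Ŷ) = N²·Var(ȳ) = N²·(1 − n/N)·s²/n.
f = 2889/29031 = 0.09951431; Var(ȳ) = 0.90048569·0.644/2889 = 2.0073132 × 10^-4.
Var(Ŷ) = 29031² · (2.0073132 × 10^-4) = 169176.15.
SE(Ŷ) = √(169176.15) = 411.31.

411.31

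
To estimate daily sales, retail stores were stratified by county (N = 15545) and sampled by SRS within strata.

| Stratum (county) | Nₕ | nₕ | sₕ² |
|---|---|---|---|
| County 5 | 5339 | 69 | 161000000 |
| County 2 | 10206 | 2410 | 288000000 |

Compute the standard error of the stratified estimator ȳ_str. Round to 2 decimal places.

557.70

Var(ȳ_str) = Σₕ Wₕ²(1 − fₕ)sₕ²/nₕ with Wₕ = Nₕ/N, N = 15545.
County 5: Wₕ = 0.34345449; term = 0.34345449²·(1 − 0.01292377)·161000000/69 = 271685.13.
County 2: Wₕ = 0.65654551; term = 0.65654551²·(1 − 0.23613561)·288000000/2410 = 39347.884.
Sum = 311033.01.
SE = √(311033.01) = 557.70.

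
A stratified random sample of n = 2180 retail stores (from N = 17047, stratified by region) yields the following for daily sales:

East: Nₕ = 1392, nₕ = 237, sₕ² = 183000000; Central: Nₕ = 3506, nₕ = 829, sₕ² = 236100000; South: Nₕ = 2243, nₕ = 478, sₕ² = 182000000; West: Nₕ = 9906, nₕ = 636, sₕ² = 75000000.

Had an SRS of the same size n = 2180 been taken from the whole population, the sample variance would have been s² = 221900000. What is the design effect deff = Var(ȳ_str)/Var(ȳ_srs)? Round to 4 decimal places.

Var(ȳ_str) = Σ Wₕ²(1−fₕ)sₕ²/nₕ with Wₕ = Nₕ/17047:
  East: (1392/17047)²·(1−237/1392)·183000000/237 = 4271.9685
  Central: (3506/17047)²·(1−829/3506)·236100000/829 = 9198.2629
  South: (2243/17047)²·(1−478/2243)·182000000/478 = 5187.0634
  West: (9906/17047)²·(1−636/9906)·75000000/636 = 37263.726
  → Var(ȳ_str) = 55921.021.
Var(ȳ_srs) = (1 − 2180/17047)·221900000/2180 = 88772.038.
deff = 55921.021 / 88772.038 = 0.6299.

0.6299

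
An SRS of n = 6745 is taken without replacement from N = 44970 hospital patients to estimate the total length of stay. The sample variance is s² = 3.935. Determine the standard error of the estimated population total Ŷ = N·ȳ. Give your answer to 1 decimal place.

Var(Ŷ) = N²·Var(ȳ) = N²·(1 − n/N)·s²/n.
f = 6745/44970 = 0.14998888; Var(ȳ) = 0.85001112·3.935/6745 = 4.9589233 × 10^-4.
Var(Ŷ) = 44970² · (4.9589233 × 10^-4) = 1.0028435 × 10^6.
SE(Ŷ) = √(1.0028435 × 10^6) = 1001.4.

1001.4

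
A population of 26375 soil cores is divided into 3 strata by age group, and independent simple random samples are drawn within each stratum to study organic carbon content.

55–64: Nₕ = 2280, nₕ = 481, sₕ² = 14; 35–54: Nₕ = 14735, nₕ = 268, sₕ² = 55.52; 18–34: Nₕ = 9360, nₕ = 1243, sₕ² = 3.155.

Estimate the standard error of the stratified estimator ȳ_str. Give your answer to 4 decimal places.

Var(ȳ_str) = Σₕ Wₕ²(1 − fₕ)sₕ²/nₕ with Wₕ = Nₕ/N, N = 26375.
55–64: Wₕ = 0.08644550; term = 0.08644550²·(1 − 0.21096491)·14/481 = 1.7161847 × 10^-4.
35–54: Wₕ = 0.55867299; term = 0.55867299²·(1 − 0.01818799)·55.52/268 = 0.063483133.
18–34: Wₕ = 0.35488152; term = 0.35488152²·(1 − 0.13279915)·3.155/1243 = 2.772137 × 10^-4.
Sum = 0.063931965.
SE = √(0.063931965) = 0.2528.

0.2528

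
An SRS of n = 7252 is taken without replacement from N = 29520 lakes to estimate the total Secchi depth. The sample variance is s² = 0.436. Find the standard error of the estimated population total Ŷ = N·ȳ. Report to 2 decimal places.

Var(Ŷ) = N²·Var(ȳ) = N²·(1 − n/N)·s²/n.
f = 7252/29520 = 0.24566396; Var(ȳ) = 0.75433604·0.436/7252 = 4.5351698 × 10^-5.
Var(Ŷ) = 29520² · (4.5351698 × 10^-5) = 39520.848.
SE(Ŷ) = √(39520.848) = 198.80.

198.80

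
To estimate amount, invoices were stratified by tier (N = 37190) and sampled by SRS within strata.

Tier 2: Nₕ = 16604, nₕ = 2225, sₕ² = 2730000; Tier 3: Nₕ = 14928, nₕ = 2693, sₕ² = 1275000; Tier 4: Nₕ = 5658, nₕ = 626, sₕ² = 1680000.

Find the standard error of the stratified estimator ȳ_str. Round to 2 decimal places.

18.15

Var(ȳ_str) = Σₕ Wₕ²(1 − fₕ)sₕ²/nₕ with Wₕ = Nₕ/N, N = 37190.
Tier 2: Wₕ = 0.44646410; term = 0.44646410²·(1 − 0.13400385)·2730000/2225 = 211.79792.
Tier 3: Wₕ = 0.40139823; term = 0.40139823²·(1 − 0.18039925)·1275000/2693 = 62.521167.
Tier 4: Wₕ = 0.15213767; term = 0.15213767²·(1 − 0.11063980)·1680000/626 = 55.244134.
Sum = 329.56322.
SE = √(329.56322) = 18.15.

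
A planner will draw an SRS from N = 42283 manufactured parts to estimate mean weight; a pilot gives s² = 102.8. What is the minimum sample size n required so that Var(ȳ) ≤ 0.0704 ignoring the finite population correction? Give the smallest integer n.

1461

Without fpc, n₀ = s²/D = 102.8/0.0704 = 1460.2273.
Rounding up, n = 1461.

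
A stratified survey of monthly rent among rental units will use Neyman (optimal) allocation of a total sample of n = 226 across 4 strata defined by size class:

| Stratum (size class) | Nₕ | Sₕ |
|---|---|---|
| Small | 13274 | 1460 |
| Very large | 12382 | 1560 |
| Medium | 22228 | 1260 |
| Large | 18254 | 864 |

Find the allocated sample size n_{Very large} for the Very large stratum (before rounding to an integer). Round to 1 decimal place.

Neyman allocation: nₕ = n·NₕSₕ / Σⱼ NⱼSⱼ.
Σ NⱼSⱼ = 13274·1460 + 12382·1560 + 22228·1260 + 18254·864 = 8.2474696 × 10^7.
n_{Very large} = 226·12382·1560 / (8.2474696 × 10^7) = 52.9.

52.9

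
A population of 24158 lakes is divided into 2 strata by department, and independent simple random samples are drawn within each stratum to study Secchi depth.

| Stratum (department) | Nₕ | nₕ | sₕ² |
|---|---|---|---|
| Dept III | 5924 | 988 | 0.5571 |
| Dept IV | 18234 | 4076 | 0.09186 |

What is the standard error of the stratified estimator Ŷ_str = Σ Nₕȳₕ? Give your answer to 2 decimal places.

Var(Ŷ_str) = Σₕ Nₕ²(1 − fₕ)sₕ²/nₕ.
Dept III: 5924²·(1 − 988/5924)·0.5571/988 = 16487.941.
Dept IV: 18234²·(1 − 4076/18234)·0.09186/4076 = 5818.0322.
Sum = 22305.973.
SE = √(22305.973) = 149.35.

149.35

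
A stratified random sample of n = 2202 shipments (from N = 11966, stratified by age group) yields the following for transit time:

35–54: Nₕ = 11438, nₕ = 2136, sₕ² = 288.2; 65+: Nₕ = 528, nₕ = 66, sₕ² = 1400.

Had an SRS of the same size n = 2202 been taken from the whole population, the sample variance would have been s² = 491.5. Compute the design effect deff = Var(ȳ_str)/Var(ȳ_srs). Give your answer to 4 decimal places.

0.7489

Var(ȳ_str) = Σ Wₕ²(1−fₕ)sₕ²/nₕ with Wₕ = Nₕ/11966:
  35–54: (11438/11966)²·(1−2136/11438)·288.2/2136 = 0.10025849
  65+: (528/11966)²·(1−66/528)·1400/66 = 0.036137824
  → Var(ȳ_str) = 0.13639631.
Var(ȳ_srs) = (1 − 2202/11966)·491.5/2202 = 0.18213146.
deff = 0.13639631 / 0.18213146 = 0.7489.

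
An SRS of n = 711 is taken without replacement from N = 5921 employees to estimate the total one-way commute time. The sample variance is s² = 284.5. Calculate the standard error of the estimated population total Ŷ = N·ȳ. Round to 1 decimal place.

Var(Ŷ) = N²·Var(ȳ) = N²·(1 − n/N)·s²/n.
f = 711/5921 = 0.12008107; Var(ȳ) = 0.87991893·284.5/711 = 0.35209133.
Var(Ŷ) = 5921² · 0.35209133 = 1.2343703 × 10^7.
SE(Ŷ) = √(1.2343703 × 10^7) = 3513.4.

3513.4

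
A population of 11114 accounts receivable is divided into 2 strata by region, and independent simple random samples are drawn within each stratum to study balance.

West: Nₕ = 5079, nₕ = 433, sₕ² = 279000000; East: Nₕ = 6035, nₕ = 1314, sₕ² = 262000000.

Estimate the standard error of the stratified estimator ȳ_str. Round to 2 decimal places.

411.20

Var(ȳ_str) = Σₕ Wₕ²(1 − fₕ)sₕ²/nₕ with Wₕ = Nₕ/N, N = 11114.
West: Wₕ = 0.45699118; term = 0.45699118²·(1 − 0.08525300)·279000000/433 = 123092.88.
East: Wₕ = 0.54300882; term = 0.54300882²·(1 − 0.21772991)·262000000/1314 = 45991.377.
Sum = 169084.26.
SE = √(169084.26) = 411.20.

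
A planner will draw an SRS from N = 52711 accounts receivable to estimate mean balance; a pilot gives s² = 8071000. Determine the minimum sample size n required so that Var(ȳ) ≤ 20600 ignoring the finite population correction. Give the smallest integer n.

392

Without fpc, n₀ = s²/D = 8071000/20600 = 391.7961.
Rounding up, n = 392.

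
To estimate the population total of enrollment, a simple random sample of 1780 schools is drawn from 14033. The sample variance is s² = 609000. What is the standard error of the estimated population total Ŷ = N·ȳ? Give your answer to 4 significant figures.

Var(Ŷ) = N²·Var(ȳ) = N²·(1 − n/N)·s²/n.
f = 1780/14033 = 0.12684387; Var(ȳ) = 0.87315613·609000/1780 = 298.73713.
Var(Ŷ) = 14033² · 298.73713 = 5.8828836 × 10^10.
SE(Ŷ) = √(5.8828836 × 10^10) = 242500.

242500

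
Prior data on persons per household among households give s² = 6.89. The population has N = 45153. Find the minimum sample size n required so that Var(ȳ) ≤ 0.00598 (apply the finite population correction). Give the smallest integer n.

Without fpc, n₀ = s²/D = 6.89/0.00598 = 1152.1739.
With fpc, (1 − n/N)·s²/n ≤ D requires n ≥ n₀/(1 + n₀/N) = 1152.1739/(1 + 1152.1739/45153) = 1123.5053.
Rounding up, n = 1124.

1124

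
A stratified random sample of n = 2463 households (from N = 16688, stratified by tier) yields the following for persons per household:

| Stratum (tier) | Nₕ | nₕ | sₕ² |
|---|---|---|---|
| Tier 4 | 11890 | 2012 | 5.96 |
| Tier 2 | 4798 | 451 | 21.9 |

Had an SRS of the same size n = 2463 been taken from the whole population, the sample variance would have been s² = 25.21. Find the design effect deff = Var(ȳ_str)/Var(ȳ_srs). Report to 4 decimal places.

0.5600

Var(ȳ_str) = Σ Wₕ²(1−fₕ)sₕ²/nₕ with Wₕ = Nₕ/16688:
  Tier 4: (11890/16688)²·(1−2012/11890)·5.96/2012 = 0.0012492823
  Tier 2: (4798/16688)²·(1−451/4798)·21.9/451 = 0.0036367117
  → Var(ȳ_str) = 0.004885994.
Var(ȳ_srs) = (1 − 2463/16688)·25.21/2463 = 0.0087248188.
deff = 0.004885994 / 0.0087248188 = 0.5600.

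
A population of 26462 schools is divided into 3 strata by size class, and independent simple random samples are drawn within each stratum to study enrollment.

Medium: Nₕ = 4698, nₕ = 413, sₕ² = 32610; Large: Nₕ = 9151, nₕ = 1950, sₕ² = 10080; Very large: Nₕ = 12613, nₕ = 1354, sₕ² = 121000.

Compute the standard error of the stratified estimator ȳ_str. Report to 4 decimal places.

Var(ȳ_str) = Σₕ Wₕ²(1 − fₕ)sₕ²/nₕ with Wₕ = Nₕ/N, N = 26462.
Medium: Wₕ = 0.17753760; term = 0.17753760²·(1 − 0.08790975)·32610/413 = 2.2699655.
Large: Wₕ = 0.34581664; term = 0.34581664²·(1 − 0.21309147)·10080/1950 = 0.4864542.
Very large: Wₕ = 0.47664576; term = 0.47664576²·(1 − 0.10734956)·121000/1354 = 18.123396.
Sum = 20.879816.
SE = √(20.879816) = 4.5694.

4.5694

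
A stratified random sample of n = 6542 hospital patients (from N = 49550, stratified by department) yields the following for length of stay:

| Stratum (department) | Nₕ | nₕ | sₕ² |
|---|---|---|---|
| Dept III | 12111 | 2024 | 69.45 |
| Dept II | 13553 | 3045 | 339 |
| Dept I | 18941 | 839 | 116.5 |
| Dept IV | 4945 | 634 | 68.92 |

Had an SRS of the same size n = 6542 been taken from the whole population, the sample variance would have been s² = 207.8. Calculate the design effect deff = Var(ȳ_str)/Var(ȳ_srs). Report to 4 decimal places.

Var(ȳ_str) = Σ Wₕ²(1−fₕ)sₕ²/nₕ with Wₕ = Nₕ/49550:
  Dept III: (12111/49550)²·(1−2024/12111)·69.45/2024 = 0.001707326
  Dept II: (13553/49550)²·(1−3045/13553)·339/3045 = 0.0064577405
  Dept I: (18941/49550)²·(1−839/18941)·116.5/839 = 0.019391264
  Dept IV: (4945/49550)²·(1−634/4945)·68.92/634 = 9.438718 × 10^-4
  → Var(ȳ_str) = 0.028500202.
Var(ȳ_srs) = (1 − 6542/49550)·207.8/6542 = 0.027570243.
deff = 0.028500202 / 0.027570243 = 1.0337.

1.0337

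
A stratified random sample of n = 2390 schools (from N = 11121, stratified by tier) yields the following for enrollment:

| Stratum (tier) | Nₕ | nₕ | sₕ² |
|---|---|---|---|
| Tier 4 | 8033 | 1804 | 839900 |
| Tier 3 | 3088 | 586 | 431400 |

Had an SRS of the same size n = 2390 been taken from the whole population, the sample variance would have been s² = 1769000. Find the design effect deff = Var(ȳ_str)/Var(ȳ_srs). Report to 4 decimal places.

Var(ȳ_str) = Σ Wₕ²(1−fₕ)sₕ²/nₕ with Wₕ = Nₕ/11121:
  Tier 4: (8033/11121)²·(1−1804/8033)·839900/1804 = 188.36468
  Tier 3: (3088/11121)²·(1−586/3088)·431400/586 = 45.98958
  → Var(ȳ_str) = 234.35426.
Var(ȳ_srs) = (1 − 2390/11121)·1769000/2390 = 581.09893.
deff = 234.35426 / 581.09893 = 0.4033.

0.4033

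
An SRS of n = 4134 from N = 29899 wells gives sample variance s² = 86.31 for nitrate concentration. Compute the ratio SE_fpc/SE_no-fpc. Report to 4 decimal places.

f = n/N = 4134/29899 = 0.13826549.
SE_no-fpc = √(s²/n) = 0.14449251; SE_fpc = √((1−f)s²/n) = 0.1341319.
Ratio = √(1−f) = 0.92829656.

0.9283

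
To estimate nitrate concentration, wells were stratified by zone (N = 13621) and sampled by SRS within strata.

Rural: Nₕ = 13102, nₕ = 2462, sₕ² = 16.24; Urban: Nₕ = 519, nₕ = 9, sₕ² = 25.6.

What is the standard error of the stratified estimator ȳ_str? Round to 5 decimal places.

Var(ȳ_str) = Σₕ Wₕ²(1 − fₕ)sₕ²/nₕ with Wₕ = Nₕ/N, N = 13621.
Rural: Wₕ = 0.96189707; term = 0.96189707²·(1 − 0.18791024)·16.24/2462 = 0.0049563186.
Urban: Wₕ = 0.03810293; term = 0.03810293²·(1 − 0.01734104)·25.6/9 = 0.0040580464.
Sum = 0.009014365.
SE = √(0.009014365) = 0.09494.

0.09494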